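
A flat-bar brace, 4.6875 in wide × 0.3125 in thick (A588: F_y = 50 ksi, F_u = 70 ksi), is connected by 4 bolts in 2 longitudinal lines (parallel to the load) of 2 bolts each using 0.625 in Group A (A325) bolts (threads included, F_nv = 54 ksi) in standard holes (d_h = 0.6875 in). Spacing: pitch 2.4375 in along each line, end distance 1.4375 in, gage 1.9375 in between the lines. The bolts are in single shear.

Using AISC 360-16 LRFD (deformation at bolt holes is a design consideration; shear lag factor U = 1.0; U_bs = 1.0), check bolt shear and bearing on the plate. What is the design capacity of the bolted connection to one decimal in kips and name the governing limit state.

49.7 kips (bolt shear governs)

Bolt shear: A_b = π(0.625)²/4 = 0.3068 in². φR_n = 0.75 × 54 × 0.3068 × 4 × 1 = 49.7 kips.
Bearing (0.3125 in plate, F_u = 70 ksi): end bolts L_c = 1.4375 − 0.6875/2 = 1.09375, R_n = min(1.2×1.09375×0.3125×70, 2.4×0.625×0.3125×70) = 28.711 kips/bolt; interior L_c = 2.4375 − 0.6875 = 1.75, R_n = 32.813 kips/bolt. φR_n = 0.75 × (2×28.711 + 2×32.813) = 92.3 kips.
Governing: min(49.7, 92.3) = 49.7 kips → bolt shear.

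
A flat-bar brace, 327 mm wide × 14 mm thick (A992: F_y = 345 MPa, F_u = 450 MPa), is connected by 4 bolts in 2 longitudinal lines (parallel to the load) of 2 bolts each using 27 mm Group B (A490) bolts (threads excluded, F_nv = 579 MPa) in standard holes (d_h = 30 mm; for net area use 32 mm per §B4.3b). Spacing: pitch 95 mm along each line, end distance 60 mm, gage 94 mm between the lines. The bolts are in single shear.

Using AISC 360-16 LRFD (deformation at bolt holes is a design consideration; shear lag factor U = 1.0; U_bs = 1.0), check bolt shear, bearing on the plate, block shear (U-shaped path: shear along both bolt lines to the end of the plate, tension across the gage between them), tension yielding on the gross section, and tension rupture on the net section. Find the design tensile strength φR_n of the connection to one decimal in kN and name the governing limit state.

Bolt shear: A_b = π(27)²/4 = 572.56 mm². φR_n = 0.75 × 579 × 572.56 × 4 × 1 = 994.5 kN.
Bearing (14 mm plate, F_u = 450 MPa): end bolts L_c = 60 − 30/2 = 45, R_n = min(1.2×45×14×450, 2.4×27×14×450) = 340.2 kN/bolt; interior L_c = 95 − 30 = 65, R_n = 408.24 kN/bolt. φR_n = 0.75 × (2×340.2 + 2×408.24) = 1122.7 kN.
Block shear: shear path 2×[60+1×95] = 2×155 mm, A_gv = 4340, A_nv = 2×(155 − 1.5×32)×14 = 2996 mm²; tension across gage: (94 − 1×32)×14 = 868 mm². R_n = min(0.6×450×2996, 0.6×345×4340) + 1.0×450×868 = min(808.92, 898.38) + 390.6 = 1199.5 kN. φR_n = 0.75 × 1199.5 = 899.6 kN.
Tension yield (gross): A_g = 327×14 = 4578 mm². φR_n = 0.90 × 345 × 4578 = 1421.5 kN.
Tension rupture (net): A_n = (327 − 2×32)×14 = 3682 mm² (U = 1.0, A_e = A_n). φR_n = 0.75 × 450 × 3682 = 1242.7 kN.
Governing: min(994.5, 1122.7, 899.6, 1421.5, 1242.7) = 899.6 kN → block shear.

899.6 kN (block shear governs)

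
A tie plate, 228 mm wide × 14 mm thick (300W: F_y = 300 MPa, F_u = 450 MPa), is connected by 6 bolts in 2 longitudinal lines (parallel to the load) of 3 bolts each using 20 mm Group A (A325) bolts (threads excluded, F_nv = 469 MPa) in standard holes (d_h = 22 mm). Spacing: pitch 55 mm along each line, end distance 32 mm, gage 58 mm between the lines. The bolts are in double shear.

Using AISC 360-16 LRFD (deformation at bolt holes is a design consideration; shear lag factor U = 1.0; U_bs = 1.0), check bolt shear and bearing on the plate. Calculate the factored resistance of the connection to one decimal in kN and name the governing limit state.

Bolt shear: A_b = π(20)²/4 = 314.16 mm². φR_n = 0.75 × 469 × 314.16 × 6 × 2 = 1326.1 kN.
Bearing (14 mm plate, F_u = 450 MPa): end bolts L_c = 32 − 22/2 = 21, R_n = min(1.2×21×14×450, 2.4×20×14×450) = 158.76 kN/bolt; interior L_c = 55 − 22 = 33, R_n = 249.48 kN/bolt. φR_n = 0.75 × (2×158.76 + 4×249.48) = 986.6 kN.
Governing: min(1326.1, 986.6) = 986.6 kN → bearing.

986.6 kN (bearing governs)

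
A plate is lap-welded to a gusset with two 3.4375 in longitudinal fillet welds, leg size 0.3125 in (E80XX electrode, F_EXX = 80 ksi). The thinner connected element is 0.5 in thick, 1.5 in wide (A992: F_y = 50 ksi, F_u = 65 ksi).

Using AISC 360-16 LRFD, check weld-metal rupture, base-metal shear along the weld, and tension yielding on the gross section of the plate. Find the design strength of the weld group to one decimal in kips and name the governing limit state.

33.8 kips (gross-section yield governs)

Weld metal: throat = 0.707×0.3125 = 0.22094 in, L = 2×3.4375 = 6.875 in. φR_n = 0.75 × 0.6 × 80 × 0.22094 × 6.875 = 54.7 kips.
Base metal shear (0.5 in plate): yield φR_n = 1.0×0.6×50×0.5×6.875 = 103.1 kips; rupture φR_n = 0.75×0.6×65×0.5×6.875 = 100.5 kips; take 100.5 kips (rupture).
Tension yield (gross): A_g = 1.5×0.5 = 0.75 in². φR_n = 0.90 × 50 × 0.75 = 33.8 kips.
Governing: min(54.7, 100.5, 33.8) = 33.8 kips → gross-section yield.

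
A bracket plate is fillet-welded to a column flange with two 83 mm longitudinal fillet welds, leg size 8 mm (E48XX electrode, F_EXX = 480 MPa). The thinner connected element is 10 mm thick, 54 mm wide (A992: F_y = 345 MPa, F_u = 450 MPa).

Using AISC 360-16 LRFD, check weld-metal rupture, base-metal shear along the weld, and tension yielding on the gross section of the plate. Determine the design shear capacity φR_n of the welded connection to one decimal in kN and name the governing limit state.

167.7 kN (gross-section yield governs)

Weld metal: throat = 0.707×8 = 5.656 mm, L = 2×83 = 166 mm. φR_n = 0.75 × 0.6 × 480 × 5.656 × 166 = 202.8 kN.
Base metal shear (10 mm plate): yield φR_n = 1.0×0.6×345×10×166 = 343.6 kN; rupture φR_n = 0.75×0.6×450×10×166 = 336.2 kN; take 336.2 kN (rupture).
Tension yield (gross): A_g = 54×10 = 540 mm². φR_n = 0.90 × 345 × 540 = 167.7 kN.
Governing: min(202.8, 336.2, 167.7) = 167.7 kN → gross-section yield.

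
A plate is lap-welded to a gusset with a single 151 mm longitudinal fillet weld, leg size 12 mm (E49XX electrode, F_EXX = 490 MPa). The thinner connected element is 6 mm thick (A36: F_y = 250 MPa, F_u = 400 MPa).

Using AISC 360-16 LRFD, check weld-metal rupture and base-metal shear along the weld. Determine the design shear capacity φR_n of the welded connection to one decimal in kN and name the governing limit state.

135.9 kN (base-metal shear governs)

Weld metal: throat = 0.707×12 = 8.484 mm, L = 151 mm. φR_n = 0.75 × 0.6 × 490 × 8.484 × 151 = 282.5 kN.
Base metal shear (6 mm plate): yield φR_n = 1.0×0.6×250×6×151 = 135.9 kN; rupture φR_n = 0.75×0.6×400×6×151 = 163.1 kN; take 135.9 kN (yield).
Governing: min(282.5, 135.9) = 135.9 kN → base-metal shear.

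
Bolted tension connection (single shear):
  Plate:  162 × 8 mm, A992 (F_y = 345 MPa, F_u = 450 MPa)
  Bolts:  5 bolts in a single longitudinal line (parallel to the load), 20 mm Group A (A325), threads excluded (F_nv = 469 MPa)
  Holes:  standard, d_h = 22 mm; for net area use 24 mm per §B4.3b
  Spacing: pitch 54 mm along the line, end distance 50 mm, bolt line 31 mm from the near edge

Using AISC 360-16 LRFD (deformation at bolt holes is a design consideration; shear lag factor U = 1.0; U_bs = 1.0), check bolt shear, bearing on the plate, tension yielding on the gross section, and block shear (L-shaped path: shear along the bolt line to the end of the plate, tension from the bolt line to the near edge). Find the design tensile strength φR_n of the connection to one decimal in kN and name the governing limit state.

Bolt shear: A_b = π(20)²/4 = 314.16 mm². φR_n = 0.75 × 469 × 314.16 × 5 × 1 = 552.5 kN.
Bearing (8 mm plate, F_u = 450 MPa): end bolts L_c = 50 − 22/2 = 39, R_n = min(1.2×39×8×450, 2.4×20×8×450) = 168.48 kN/bolt; interior L_c = 54 − 22 = 32, R_n = 138.24 kN/bolt. φR_n = 0.75 × (1×168.48 + 4×138.24) = 541.1 kN.
Tension yield (gross): A_g = 162×8 = 1296 mm². φR_n = 0.90 × 345 × 1296 = 402.4 kN.
Block shear: shear path 1×[50+4×54] = 1×266 mm, A_gv = 2128, A_nv = 1×(266 − 4.5×24)×8 = 1264 mm²; tension to near edge: (31 − 0.5×24)×8 = 152 mm². R_n = min(0.6×450×1264, 0.6×345×2128) + 1.0×450×152 = min(341.28, 440.5) + 68.4 = 409.68 kN. φR_n = 0.75 × 409.68 = 307.3 kN.
Governing: min(552.5, 541.1, 402.4, 307.3) = 307.3 kN → block shear.

307.3 kN (block shear governs)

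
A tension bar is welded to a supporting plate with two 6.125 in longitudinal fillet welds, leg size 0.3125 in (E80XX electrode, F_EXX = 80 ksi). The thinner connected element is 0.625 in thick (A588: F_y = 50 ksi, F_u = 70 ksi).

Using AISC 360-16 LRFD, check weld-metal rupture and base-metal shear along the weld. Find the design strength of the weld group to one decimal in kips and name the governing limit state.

97.4 kips (weld metal governs)

Weld metal: throat = 0.707×0.3125 = 0.22094 in, L = 2×6.125 = 12.25 in. φR_n = 0.75 × 0.6 × 80 × 0.22094 × 12.25 = 97.4 kips.
Base metal shear (0.625 in plate): yield φR_n = 1.0×0.6×50×0.625×12.25 = 229.7 kips; rupture φR_n = 0.75×0.6×70×0.625×12.25 = 241.2 kips; take 229.7 kips (yield).
Governing: min(97.4, 229.7) = 97.4 kips → weld metal.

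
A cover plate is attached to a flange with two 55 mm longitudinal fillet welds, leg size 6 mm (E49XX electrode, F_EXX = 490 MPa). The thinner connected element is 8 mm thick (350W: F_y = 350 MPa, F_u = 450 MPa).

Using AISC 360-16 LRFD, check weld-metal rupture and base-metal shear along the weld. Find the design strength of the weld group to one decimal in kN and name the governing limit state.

102.9 kN (weld metal governs)

Weld metal: throat = 0.707×6 = 4.242 mm, L = 2×55 = 110 mm. φR_n = 0.75 × 0.6 × 490 × 4.242 × 110 = 102.9 kN.
Base metal shear (8 mm plate): yield φR_n = 1.0×0.6×350×8×110 = 184.8 kN; rupture φR_n = 0.75×0.6×450×8×110 = 178.2 kN; take 178.2 kN (rupture).
Governing: min(102.9, 178.2) = 102.9 kN → weld metal.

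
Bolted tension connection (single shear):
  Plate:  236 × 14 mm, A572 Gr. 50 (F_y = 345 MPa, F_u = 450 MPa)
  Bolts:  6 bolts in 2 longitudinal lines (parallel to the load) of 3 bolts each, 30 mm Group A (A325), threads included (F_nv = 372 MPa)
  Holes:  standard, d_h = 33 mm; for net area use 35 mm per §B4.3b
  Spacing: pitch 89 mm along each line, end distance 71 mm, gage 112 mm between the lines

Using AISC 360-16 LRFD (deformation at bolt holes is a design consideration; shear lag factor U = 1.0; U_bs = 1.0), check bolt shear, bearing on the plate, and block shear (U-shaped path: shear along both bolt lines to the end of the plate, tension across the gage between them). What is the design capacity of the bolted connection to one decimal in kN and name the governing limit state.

1183.3 kN (bolt shear governs)

Bolt shear: A_b = π(30)²/4 = 706.86 mm². φR_n = 0.75 × 372 × 706.86 × 6 × 1 = 1183.3 kN.
Bearing (14 mm plate, F_u = 450 MPa): end bolts L_c = 71 − 33/2 = 54.5, R_n = min(1.2×54.5×14×450, 2.4×30×14×450) = 412.02 kN/bolt; interior L_c = 89 − 33 = 56, R_n = 423.36 kN/bolt. φR_n = 0.75 × (2×412.02 + 4×423.36) = 1888.1 kN.
Block shear: shear path 2×[71+2×89] = 2×249 mm, A_gv = 6972, A_nv = 2×(249 − 2.5×35)×14 = 4522 mm²; tension across gage: (112 − 1×35)×14 = 1078 mm². R_n = min(0.6×450×4522, 0.6×345×6972) + 1.0×450×1078 = min(1220.9, 1443.2) + 485.1 = 1706 kN. φR_n = 0.75 × 1706 = 1279.5 kN.
Governing: min(1183.3, 1888.1, 1279.5) = 1183.3 kN → bolt shear.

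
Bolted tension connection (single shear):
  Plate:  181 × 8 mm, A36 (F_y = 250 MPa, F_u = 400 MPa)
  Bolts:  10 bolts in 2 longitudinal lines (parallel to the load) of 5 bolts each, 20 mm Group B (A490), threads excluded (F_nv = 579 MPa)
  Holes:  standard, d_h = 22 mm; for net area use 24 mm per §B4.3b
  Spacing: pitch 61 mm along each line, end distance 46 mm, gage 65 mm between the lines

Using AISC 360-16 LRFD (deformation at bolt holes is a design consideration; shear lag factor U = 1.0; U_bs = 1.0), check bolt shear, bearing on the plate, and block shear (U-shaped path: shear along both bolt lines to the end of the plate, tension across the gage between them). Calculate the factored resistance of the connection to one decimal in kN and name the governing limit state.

Bolt shear: A_b = π(20)²/4 = 314.16 mm². φR_n = 0.75 × 579 × 314.16 × 10 × 1 = 1364.2 kN.
Bearing (8 mm plate, F_u = 400 MPa): end bolts L_c = 46 − 22/2 = 35, R_n = min(1.2×35×8×400, 2.4×20×8×400) = 134.4 kN/bolt; interior L_c = 61 − 22 = 39, R_n = 149.76 kN/bolt. φR_n = 0.75 × (2×134.4 + 8×149.76) = 1100.2 kN.
Block shear: shear path 2×[46+4×61] = 2×290 mm, A_gv = 4640, A_nv = 2×(290 − 4.5×24)×8 = 2912 mm²; tension across gage: (65 − 1×24)×8 = 328 mm². R_n = min(0.6×400×2912, 0.6×250×4640) + 1.0×400×328 = min(698.88, 696) + 131.2 = 827.2 kN. φR_n = 0.75 × 827.2 = 620.4 kN.
Governing: min(1364.2, 1100.2, 620.4) = 620.4 kN → block shear.

620.4 kN (block shear governs)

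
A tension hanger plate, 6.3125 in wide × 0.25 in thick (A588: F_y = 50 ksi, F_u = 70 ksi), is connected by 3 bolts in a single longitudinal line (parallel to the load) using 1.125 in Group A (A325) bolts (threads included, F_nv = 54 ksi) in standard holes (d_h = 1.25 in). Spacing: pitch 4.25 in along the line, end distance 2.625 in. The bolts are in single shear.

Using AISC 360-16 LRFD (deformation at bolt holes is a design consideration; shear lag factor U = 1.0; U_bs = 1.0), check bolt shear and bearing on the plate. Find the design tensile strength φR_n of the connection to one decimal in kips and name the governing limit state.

102.4 kips (bearing governs)

Bolt shear: A_b = π(1.125)²/4 = 0.99402 in². φR_n = 0.75 × 54 × 0.99402 × 3 × 1 = 120.8 kips.
Bearing (0.25 in plate, F_u = 70 ksi): end bolts L_c = 2.625 − 1.25/2 = 2, R_n = min(1.2×2×0.25×70, 2.4×1.125×0.25×70) = 42 kips/bolt; interior L_c = 4.25 − 1.25 = 3, R_n = 47.25 kips/bolt. φR_n = 0.75 × (1×42 + 2×47.25) = 102.4 kips.
Governing: min(120.8, 102.4) = 102.4 kips → bearing.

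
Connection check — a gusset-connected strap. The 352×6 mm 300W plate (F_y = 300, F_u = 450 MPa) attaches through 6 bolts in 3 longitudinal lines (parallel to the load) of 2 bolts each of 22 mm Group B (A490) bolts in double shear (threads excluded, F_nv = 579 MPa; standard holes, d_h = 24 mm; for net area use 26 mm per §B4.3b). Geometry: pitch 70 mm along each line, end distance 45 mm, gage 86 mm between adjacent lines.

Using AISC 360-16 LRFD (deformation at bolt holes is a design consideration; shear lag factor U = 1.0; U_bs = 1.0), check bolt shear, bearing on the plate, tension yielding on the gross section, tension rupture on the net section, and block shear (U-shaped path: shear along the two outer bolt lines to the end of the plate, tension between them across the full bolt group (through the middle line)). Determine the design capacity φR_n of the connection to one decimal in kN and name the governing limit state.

427.7 kN (block shear governs)

Bolt shear: A_b = π(22)²/4 = 380.13 mm². φR_n = 0.75 × 579 × 380.13 × 6 × 2 = 1980.9 kN.
Bearing (6 mm plate, F_u = 450 MPa): end bolts L_c = 45 − 24/2 = 33, R_n = min(1.2×33×6×450, 2.4×22×6×450) = 106.92 kN/bolt; interior L_c = 70 − 24 = 46, R_n = 142.56 kN/bolt. φR_n = 0.75 × (3×106.92 + 3×142.56) = 561.3 kN.
Tension yield (gross): A_g = 352×6 = 2112 mm². φR_n = 0.90 × 300 × 2112 = 570.2 kN.
Tension rupture (net): A_n = (352 − 3×26)×6 = 1644 mm² (U = 1.0, A_e = A_n). φR_n = 0.75 × 450 × 1644 = 554.9 kN.
Block shear: shear path 2×[45+1×70] = 2×115 mm, A_gv = 1380, A_nv = 2×(115 − 1.5×26)×6 = 912 mm²; tension across gage: (172 − 2×26)×6 = 720 mm². R_n = min(0.6×450×912, 0.6×300×1380) + 1.0×450×720 = min(246.24, 248.4) + 324 = 570.24 kN. φR_n = 0.75 × 570.24 = 427.7 kN.
Governing: min(1980.9, 561.3, 570.2, 554.9, 427.7) = 427.7 kN → block shear.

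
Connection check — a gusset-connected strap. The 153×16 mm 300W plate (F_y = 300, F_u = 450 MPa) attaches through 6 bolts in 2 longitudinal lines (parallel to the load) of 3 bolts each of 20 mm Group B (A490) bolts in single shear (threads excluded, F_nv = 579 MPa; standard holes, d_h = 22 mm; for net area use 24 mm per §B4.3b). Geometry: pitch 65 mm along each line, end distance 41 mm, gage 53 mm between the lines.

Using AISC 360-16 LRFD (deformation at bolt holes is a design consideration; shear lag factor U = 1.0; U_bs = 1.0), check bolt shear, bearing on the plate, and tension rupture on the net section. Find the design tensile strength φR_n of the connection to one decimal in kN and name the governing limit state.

567.0 kN (net-section rupture governs)

Bolt shear: A_b = π(20)²/4 = 314.16 mm². φR_n = 0.75 × 579 × 314.16 × 6 × 1 = 818.5 kN.
Bearing (16 mm plate, F_u = 450 MPa): end bolts L_c = 41 − 22/2 = 30, R_n = min(1.2×30×16×450, 2.4×20×16×450) = 259.2 kN/bolt; interior L_c = 65 − 22 = 43, R_n = 345.6 kN/bolt. φR_n = 0.75 × (2×259.2 + 4×345.6) = 1425.6 kN.
Tension rupture (net): A_n = (153 − 2×24)×16 = 1680 mm² (U = 1.0, A_e = A_n). φR_n = 0.75 × 450 × 1680 = 567.0 kN.
Governing: min(818.5, 1425.6, 567.0) = 567.0 kN → net-section rupture.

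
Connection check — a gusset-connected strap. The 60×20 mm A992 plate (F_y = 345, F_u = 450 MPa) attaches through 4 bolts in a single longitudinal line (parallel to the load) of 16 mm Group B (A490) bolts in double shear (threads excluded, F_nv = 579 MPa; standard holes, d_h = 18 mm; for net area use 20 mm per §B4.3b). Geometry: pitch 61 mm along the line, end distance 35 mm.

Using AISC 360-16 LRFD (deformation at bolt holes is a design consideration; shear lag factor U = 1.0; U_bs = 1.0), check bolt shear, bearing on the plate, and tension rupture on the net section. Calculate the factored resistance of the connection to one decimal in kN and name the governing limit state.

Bolt shear: A_b = π(16)²/4 = 201.06 mm². φR_n = 0.75 × 579 × 201.06 × 4 × 2 = 698.5 kN.
Bearing (20 mm plate, F_u = 450 MPa): end bolts L_c = 35 − 18/2 = 26, R_n = min(1.2×26×20×450, 2.4×16×20×450) = 280.8 kN/bolt; interior L_c = 61 − 18 = 43, R_n = 345.6 kN/bolt. φR_n = 0.75 × (1×280.8 + 3×345.6) = 988.2 kN.
Tension rupture (net): A_n = (60 − 1×20)×20 = 800 mm² (U = 1.0, A_e = A_n). φR_n = 0.75 × 450 × 800 = 270.0 kN.
Governing: min(698.5, 988.2, 270.0) = 270.0 kN → net-section rupture.

270.0 kN (net-section rupture governs)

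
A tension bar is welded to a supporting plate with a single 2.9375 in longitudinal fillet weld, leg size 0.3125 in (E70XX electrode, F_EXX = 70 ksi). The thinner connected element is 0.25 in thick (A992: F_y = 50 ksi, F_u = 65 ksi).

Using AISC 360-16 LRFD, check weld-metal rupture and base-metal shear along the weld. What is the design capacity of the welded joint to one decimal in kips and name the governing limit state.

Weld metal: throat = 0.707×0.3125 = 0.22094 in, L = 2.9375 in. φR_n = 0.75 × 0.6 × 70 × 0.22094 × 2.9375 = 20.4 kips.
Base metal shear (0.25 in plate): yield φR_n = 1.0×0.6×50×0.25×2.9375 = 22.0 kips; rupture φR_n = 0.75×0.6×65×0.25×2.9375 = 21.5 kips; take 21.5 kips (rupture).
Governing: min(20.4, 21.5) = 20.4 kips → weld metal.

20.4 kips (weld metal governs)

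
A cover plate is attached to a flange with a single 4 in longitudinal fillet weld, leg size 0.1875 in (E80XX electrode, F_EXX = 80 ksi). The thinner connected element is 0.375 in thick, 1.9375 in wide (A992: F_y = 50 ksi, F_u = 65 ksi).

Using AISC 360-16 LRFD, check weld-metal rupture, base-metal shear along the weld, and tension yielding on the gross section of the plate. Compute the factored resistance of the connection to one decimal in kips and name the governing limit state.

Weld metal: throat = 0.707×0.1875 = 0.13256 in, L = 4 in. φR_n = 0.75 × 0.6 × 80 × 0.13256 × 4 = 19.1 kips.
Base metal shear (0.375 in plate): yield φR_n = 1.0×0.6×50×0.375×4 = 45.0 kips; rupture φR_n = 0.75×0.6×65×0.375×4 = 43.9 kips; take 43.9 kips (rupture).
Tension yield (gross): A_g = 1.9375×0.375 = 0.72656 in². φR_n = 0.90 × 50 × 0.72656 = 32.7 kips.
Governing: min(19.1, 43.9, 32.7) = 19.1 kips → weld metal.

19.1 kips (weld metal governs)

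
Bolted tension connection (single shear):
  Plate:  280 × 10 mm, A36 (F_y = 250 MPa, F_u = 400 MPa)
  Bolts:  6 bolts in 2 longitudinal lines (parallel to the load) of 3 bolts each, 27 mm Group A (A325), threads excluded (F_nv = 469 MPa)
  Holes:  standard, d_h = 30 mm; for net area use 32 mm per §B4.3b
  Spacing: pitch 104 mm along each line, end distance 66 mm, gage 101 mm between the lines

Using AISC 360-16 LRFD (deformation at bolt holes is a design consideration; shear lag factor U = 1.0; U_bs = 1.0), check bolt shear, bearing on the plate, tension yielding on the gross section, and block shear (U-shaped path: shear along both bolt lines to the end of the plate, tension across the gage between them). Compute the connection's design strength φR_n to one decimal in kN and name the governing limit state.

630.0 kN (gross-section yield governs)

Bolt shear: A_b = π(27)²/4 = 572.56 mm². φR_n = 0.75 × 469 × 572.56 × 6 × 1 = 1208.4 kN.
Bearing (10 mm plate, F_u = 400 MPa): end bolts L_c = 66 − 30/2 = 51, R_n = min(1.2×51×10×400, 2.4×27×10×400) = 244.8 kN/bolt; interior L_c = 104 − 30 = 74, R_n = 259.2 kN/bolt. φR_n = 0.75 × (2×244.8 + 4×259.2) = 1144.8 kN.
Tension yield (gross): A_g = 280×10 = 2800 mm². φR_n = 0.90 × 250 × 2800 = 630.0 kN.
Block shear: shear path 2×[66+2×104] = 2×274 mm, A_gv = 5480, A_nv = 2×(274 − 2.5×32)×10 = 3880 mm²; tension across gage: (101 − 1×32)×10 = 690 mm². R_n = min(0.6×400×3880, 0.6×250×5480) + 1.0×400×690 = min(931.2, 822) + 276 = 1098 kN. φR_n = 0.75 × 1098 = 823.5 kN.
Governing: min(1208.4, 1144.8, 630.0, 823.5) = 630.0 kN → gross-section yield.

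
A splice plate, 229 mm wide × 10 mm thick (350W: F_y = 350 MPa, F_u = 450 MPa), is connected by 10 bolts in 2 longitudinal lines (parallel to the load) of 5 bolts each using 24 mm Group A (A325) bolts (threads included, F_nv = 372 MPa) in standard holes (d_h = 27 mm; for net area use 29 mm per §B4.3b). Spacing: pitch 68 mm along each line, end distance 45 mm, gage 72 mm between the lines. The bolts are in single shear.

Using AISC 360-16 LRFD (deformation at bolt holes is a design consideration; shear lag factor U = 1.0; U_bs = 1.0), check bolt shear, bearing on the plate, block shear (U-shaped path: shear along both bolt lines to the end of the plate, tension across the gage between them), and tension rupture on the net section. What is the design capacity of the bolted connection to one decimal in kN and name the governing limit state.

577.1 kN (net-section rupture governs)

Bolt shear: A_b = π(24)²/4 = 452.39 mm². φR_n = 0.75 × 372 × 452.39 × 10 × 1 = 1262.2 kN.
Bearing (10 mm plate, F_u = 450 MPa): end bolts L_c = 45 − 27/2 = 31.5, R_n = min(1.2×31.5×10×450, 2.4×24×10×450) = 170.1 kN/bolt; interior L_c = 68 − 27 = 41, R_n = 221.4 kN/bolt. φR_n = 0.75 × (2×170.1 + 8×221.4) = 1583.6 kN.
Block shear: shear path 2×[45+4×68] = 2×317 mm, A_gv = 6340, A_nv = 2×(317 − 4.5×29)×10 = 3730 mm²; tension across gage: (72 − 1×29)×10 = 430 mm². R_n = min(0.6×450×3730, 0.6×350×6340) + 1.0×450×430 = min(1007.1, 1331.4) + 193.5 = 1200.6 kN. φR_n = 0.75 × 1200.6 = 900.5 kN.
Tension rupture (net): A_n = (229 − 2×29)×10 = 1710 mm² (U = 1.0, A_e = A_n). φR_n = 0.75 × 450 × 1710 = 577.1 kN.
Governing: min(1262.2, 1583.6, 900.5, 577.1) = 577.1 kN → net-section rupture.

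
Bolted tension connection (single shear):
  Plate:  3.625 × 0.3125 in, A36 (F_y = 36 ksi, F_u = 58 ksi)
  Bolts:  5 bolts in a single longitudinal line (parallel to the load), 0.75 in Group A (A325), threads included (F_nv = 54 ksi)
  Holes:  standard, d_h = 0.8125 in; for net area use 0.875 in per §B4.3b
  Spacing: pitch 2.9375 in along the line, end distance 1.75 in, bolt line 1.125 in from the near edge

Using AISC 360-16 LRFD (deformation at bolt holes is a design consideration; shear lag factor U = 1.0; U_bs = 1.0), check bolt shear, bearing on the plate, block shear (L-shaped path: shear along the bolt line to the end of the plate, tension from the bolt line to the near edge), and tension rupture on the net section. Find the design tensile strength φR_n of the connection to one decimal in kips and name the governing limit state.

37.4 kips (net-section rupture governs)

Bolt shear: A_b = π(0.75)²/4 = 0.44179 in². φR_n = 0.75 × 54 × 0.44179 × 5 × 1 = 89.5 kips.
Bearing (0.3125 in plate, F_u = 58 ksi): end bolts L_c = 1.75 − 0.8125/2 = 1.34375, R_n = min(1.2×1.34375×0.3125×58, 2.4×0.75×0.3125×58) = 29.227 kips/bolt; interior L_c = 2.9375 − 0.8125 = 2.125, R_n = 32.625 kips/bolt. φR_n = 0.75 × (1×29.227 + 4×32.625) = 119.8 kips.
Block shear: shear path 1×[1.75+4×2.9375] = 1×13.5 in, A_gv = 4.2188, A_nv = 1×(13.5 − 4.5×0.875)×0.3125 = 2.9883 in²; tension to near edge: (1.125 − 0.5×0.875)×0.3125 = 0.21484 in². R_n = min(0.6×58×2.9883, 0.6×36×4.2188) + 1.0×58×0.21484 = min(103.99, 91.126) + 12.461 = 103.59 kips. φR_n = 0.75 × 103.59 = 77.7 kips.
Tension rupture (net): A_n = (3.625 − 1×0.875)×0.3125 = 0.85938 in² (U = 1.0, A_e = A_n). φR_n = 0.75 × 58 × 0.85938 = 37.4 kips.
Governing: min(89.5, 119.8, 77.7, 37.4) = 37.4 kips → net-section rupture.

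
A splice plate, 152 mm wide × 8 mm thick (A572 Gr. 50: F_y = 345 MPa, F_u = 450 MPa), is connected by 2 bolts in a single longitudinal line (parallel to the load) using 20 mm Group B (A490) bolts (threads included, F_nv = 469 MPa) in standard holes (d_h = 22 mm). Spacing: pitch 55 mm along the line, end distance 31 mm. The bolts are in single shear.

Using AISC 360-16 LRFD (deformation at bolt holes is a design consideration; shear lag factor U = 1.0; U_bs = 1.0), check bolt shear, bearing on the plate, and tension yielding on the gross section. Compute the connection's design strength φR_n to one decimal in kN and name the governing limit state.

171.7 kN (bearing governs)

Bolt shear: A_b = π(20)²/4 = 314.16 mm². φR_n = 0.75 × 469 × 314.16 × 2 × 1 = 221.0 kN.
Bearing (8 mm plate, F_u = 450 MPa): end bolts L_c = 31 − 22/2 = 20, R_n = min(1.2×20×8×450, 2.4×20×8×450) = 86.4 kN/bolt; interior L_c = 55 − 22 = 33, R_n = 142.56 kN/bolt. φR_n = 0.75 × (1×86.4 + 1×142.56) = 171.7 kN.
Tension yield (gross): A_g = 152×8 = 1216 mm². φR_n = 0.90 × 345 × 1216 = 377.6 kN.
Governing: min(221.0, 171.7, 377.6) = 171.7 kN → bearing.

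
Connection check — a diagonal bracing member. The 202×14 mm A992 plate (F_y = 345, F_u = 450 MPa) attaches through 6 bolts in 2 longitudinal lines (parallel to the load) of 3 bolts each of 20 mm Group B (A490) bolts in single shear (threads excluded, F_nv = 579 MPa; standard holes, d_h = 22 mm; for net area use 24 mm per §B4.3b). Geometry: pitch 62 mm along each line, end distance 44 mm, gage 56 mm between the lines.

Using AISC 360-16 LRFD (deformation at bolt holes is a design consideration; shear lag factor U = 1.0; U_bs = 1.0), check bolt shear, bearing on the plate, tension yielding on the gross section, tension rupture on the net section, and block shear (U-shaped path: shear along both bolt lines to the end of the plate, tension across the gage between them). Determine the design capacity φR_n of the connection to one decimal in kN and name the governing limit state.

Bolt shear: A_b = π(20)²/4 = 314.16 mm². φR_n = 0.75 × 579 × 314.16 × 6 × 1 = 818.5 kN.
Bearing (14 mm plate, F_u = 450 MPa): end bolts L_c = 44 − 22/2 = 33, R_n = min(1.2×33×14×450, 2.4×20×14×450) = 249.48 kN/bolt; interior L_c = 62 − 22 = 40, R_n = 302.4 kN/bolt. φR_n = 0.75 × (2×249.48 + 4×302.4) = 1281.4 kN.
Tension yield (gross): A_g = 202×14 = 2828 mm². φR_n = 0.90 × 345 × 2828 = 878.1 kN.
Tension rupture (net): A_n = (202 − 2×24)×14 = 2156 mm² (U = 1.0, A_e = A_n). φR_n = 0.75 × 450 × 2156 = 727.7 kN.
Block shear: shear path 2×[44+2×62] = 2×168 mm, A_gv = 4704, A_nv = 2×(168 − 2.5×24)×14 = 3024 mm²; tension across gage: (56 − 1×24)×14 = 448 mm². R_n = min(0.6×450×3024, 0.6×345×4704) + 1.0×450×448 = min(816.48, 973.73) + 201.6 = 1018.1 kN. φR_n = 0.75 × 1018.1 = 763.6 kN.
Governing: min(818.5, 1281.4, 878.1, 727.7, 763.6) = 727.7 kN → net-section rupture.

727.7 kN (net-section rupture governs)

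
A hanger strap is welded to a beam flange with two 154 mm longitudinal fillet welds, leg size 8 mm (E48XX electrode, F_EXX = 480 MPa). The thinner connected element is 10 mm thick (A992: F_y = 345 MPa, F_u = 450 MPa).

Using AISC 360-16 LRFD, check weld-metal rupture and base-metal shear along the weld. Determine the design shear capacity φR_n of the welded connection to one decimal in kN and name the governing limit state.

Weld metal: throat = 0.707×8 = 5.656 mm, L = 2×154 = 308 mm. φR_n = 0.75 × 0.6 × 480 × 5.656 × 308 = 376.3 kN.
Base metal shear (10 mm plate): yield φR_n = 1.0×0.6×345×10×308 = 637.6 kN; rupture φR_n = 0.75×0.6×450×10×308 = 623.7 kN; take 623.7 kN (rupture).
Governing: min(376.3, 623.7) = 376.3 kN → weld metal.

376.3 kN (weld metal governs)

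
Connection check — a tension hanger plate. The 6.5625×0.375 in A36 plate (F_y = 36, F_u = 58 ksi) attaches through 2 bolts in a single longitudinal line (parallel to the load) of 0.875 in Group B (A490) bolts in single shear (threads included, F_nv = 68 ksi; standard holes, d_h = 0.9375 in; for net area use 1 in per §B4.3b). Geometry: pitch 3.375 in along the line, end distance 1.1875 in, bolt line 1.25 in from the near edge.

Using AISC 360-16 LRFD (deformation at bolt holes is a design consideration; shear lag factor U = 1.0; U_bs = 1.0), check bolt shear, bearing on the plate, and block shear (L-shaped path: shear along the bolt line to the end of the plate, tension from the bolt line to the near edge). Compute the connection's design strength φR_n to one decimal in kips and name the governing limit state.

Bolt shear: A_b = π(0.875)²/4 = 0.60132 in². φR_n = 0.75 × 68 × 0.60132 × 2 × 1 = 61.3 kips.
Bearing (0.375 in plate, F_u = 58 ksi): end bolts L_c = 1.1875 − 0.9375/2 = 0.71875, R_n = min(1.2×0.71875×0.375×58, 2.4×0.875×0.375×58) = 18.759 kips/bolt; interior L_c = 3.375 − 0.9375 = 2.4375, R_n = 45.675 kips/bolt. φR_n = 0.75 × (1×18.759 + 1×45.675) = 48.3 kips.
Block shear: shear path 1×[1.1875+1×3.375] = 1×4.5625 in, A_gv = 1.7109, A_nv = 1×(4.5625 − 1.5×1)×0.375 = 1.1484 in²; tension to near edge: (1.25 − 0.5×1)×0.375 = 0.28125 in². R_n = min(0.6×58×1.1484, 0.6×36×1.7109) + 1.0×58×0.28125 = min(39.964, 36.955) + 16.313 = 53.268 kips. φR_n = 0.75 × 53.268 = 40.0 kips.
Governing: min(61.3, 48.3, 40.0) = 40.0 kips → block shear.

40.0 kips (block shear governs)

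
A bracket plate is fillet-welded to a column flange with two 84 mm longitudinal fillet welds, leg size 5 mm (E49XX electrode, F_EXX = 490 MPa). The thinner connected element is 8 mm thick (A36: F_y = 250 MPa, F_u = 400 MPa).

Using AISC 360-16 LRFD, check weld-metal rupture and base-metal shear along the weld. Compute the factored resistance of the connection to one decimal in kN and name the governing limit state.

Weld metal: throat = 0.707×5 = 3.535 mm, L = 2×84 = 168 mm. φR_n = 0.75 × 0.6 × 490 × 3.535 × 168 = 131.0 kN.
Base metal shear (8 mm plate): yield φR_n = 1.0×0.6×250×8×168 = 201.6 kN; rupture φR_n = 0.75×0.6×400×8×168 = 241.9 kN; take 201.6 kN (yield).
Governing: min(131.0, 201.6) = 131.0 kN → weld metal.

131.0 kN (weld metal governs)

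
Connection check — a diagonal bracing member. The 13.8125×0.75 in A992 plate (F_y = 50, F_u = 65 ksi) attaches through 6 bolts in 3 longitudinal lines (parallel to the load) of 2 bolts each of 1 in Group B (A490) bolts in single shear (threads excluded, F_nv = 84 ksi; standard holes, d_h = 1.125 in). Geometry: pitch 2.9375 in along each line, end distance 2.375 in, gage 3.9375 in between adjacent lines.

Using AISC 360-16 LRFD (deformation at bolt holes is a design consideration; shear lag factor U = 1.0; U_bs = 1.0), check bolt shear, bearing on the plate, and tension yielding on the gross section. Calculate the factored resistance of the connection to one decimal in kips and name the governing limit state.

Bolt shear: A_b = π(1)²/4 = 0.7854 in². φR_n = 0.75 × 84 × 0.7854 × 6 × 1 = 296.9 kips.
Bearing (0.75 in plate, F_u = 65 ksi): end bolts L_c = 2.375 − 1.125/2 = 1.8125, R_n = min(1.2×1.8125×0.75×65, 2.4×1×0.75×65) = 106.03 kips/bolt; interior L_c = 2.9375 − 1.125 = 1.8125, R_n = 106.03 kips/bolt. φR_n = 0.75 × (3×106.03 + 3×106.03) = 477.1 kips.
Tension yield (gross): A_g = 13.8125×0.75 = 10.359 in². φR_n = 0.90 × 50 × 10.359 = 466.2 kips.
Governing: min(296.9, 477.1, 466.2) = 296.9 kips → bolt shear.

296.9 kips (bolt shear governs)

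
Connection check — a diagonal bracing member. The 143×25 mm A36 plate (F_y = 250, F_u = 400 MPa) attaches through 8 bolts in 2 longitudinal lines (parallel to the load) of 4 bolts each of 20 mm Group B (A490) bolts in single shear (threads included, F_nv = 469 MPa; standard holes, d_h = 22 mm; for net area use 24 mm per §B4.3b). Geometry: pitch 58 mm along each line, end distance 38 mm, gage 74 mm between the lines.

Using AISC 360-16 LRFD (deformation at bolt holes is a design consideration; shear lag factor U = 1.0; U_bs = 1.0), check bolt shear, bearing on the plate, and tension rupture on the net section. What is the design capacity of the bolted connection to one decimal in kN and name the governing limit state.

Bolt shear: A_b = π(20)²/4 = 314.16 mm². φR_n = 0.75 × 469 × 314.16 × 8 × 1 = 884.0 kN.
Bearing (25 mm plate, F_u = 400 MPa): end bolts L_c = 38 − 22/2 = 27, R_n = min(1.2×27×25×400, 2.4×20×25×400) = 324 kN/bolt; interior L_c = 58 − 22 = 36, R_n = 432 kN/bolt. φR_n = 0.75 × (2×324 + 6×432) = 2430.0 kN.
Tension rupture (net): A_n = (143 − 2×24)×25 = 2375 mm² (U = 1.0, A_e = A_n). φR_n = 0.75 × 400 × 2375 = 712.5 kN.
Governing: min(884.0, 2430.0, 712.5) = 712.5 kN → net-section rupture.

712.5 kN (net-section rupture governs)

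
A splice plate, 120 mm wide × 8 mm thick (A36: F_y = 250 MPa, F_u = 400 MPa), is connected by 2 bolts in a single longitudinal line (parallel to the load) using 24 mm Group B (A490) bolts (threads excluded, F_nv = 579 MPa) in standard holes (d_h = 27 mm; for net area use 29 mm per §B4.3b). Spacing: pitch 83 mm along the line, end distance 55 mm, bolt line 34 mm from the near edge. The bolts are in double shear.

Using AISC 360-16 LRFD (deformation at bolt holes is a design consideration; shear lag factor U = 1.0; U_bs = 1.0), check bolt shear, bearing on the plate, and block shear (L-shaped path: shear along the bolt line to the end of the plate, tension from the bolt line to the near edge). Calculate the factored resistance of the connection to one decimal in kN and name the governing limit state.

171.0 kN (block shear governs)

Bolt shear: A_b = π(24)²/4 = 452.39 mm². φR_n = 0.75 × 579 × 452.39 × 2 × 2 = 785.8 kN.
Bearing (8 mm plate, F_u = 400 MPa): end bolts L_c = 55 − 27/2 = 41.5, R_n = min(1.2×41.5×8×400, 2.4×24×8×400) = 159.36 kN/bolt; interior L_c = 83 − 27 = 56, R_n = 184.32 kN/bolt. φR_n = 0.75 × (1×159.36 + 1×184.32) = 257.8 kN.
Block shear: shear path 1×[55+1×83] = 1×138 mm, A_gv = 1104, A_nv = 1×(138 − 1.5×29)×8 = 756 mm²; tension to near edge: (34 − 0.5×29)×8 = 156 mm². R_n = min(0.6×400×756, 0.6×250×1104) + 1.0×400×156 = min(181.44, 165.6) + 62.4 = 228 kN. φR_n = 0.75 × 228 = 171.0 kN.
Governing: min(785.8, 257.8, 171.0) = 171.0 kN → block shear.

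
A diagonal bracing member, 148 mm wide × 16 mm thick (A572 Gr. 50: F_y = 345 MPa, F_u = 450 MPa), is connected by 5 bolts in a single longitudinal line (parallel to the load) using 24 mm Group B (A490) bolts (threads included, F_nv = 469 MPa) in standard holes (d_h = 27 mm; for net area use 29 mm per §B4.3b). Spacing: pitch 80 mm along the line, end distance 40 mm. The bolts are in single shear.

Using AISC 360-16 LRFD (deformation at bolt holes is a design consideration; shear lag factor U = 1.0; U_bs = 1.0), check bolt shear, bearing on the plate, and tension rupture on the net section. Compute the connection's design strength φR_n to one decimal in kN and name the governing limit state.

Bolt shear: A_b = π(24)²/4 = 452.39 mm². φR_n = 0.75 × 469 × 452.39 × 5 × 1 = 795.6 kN.
Bearing (16 mm plate, F_u = 450 MPa): end bolts L_c = 40 − 27/2 = 26.5, R_n = min(1.2×26.5×16×450, 2.4×24×16×450) = 228.96 kN/bolt; interior L_c = 80 − 27 = 53, R_n = 414.72 kN/bolt. φR_n = 0.75 × (1×228.96 + 4×414.72) = 1415.9 kN.
Tension rupture (net): A_n = (148 − 1×29)×16 = 1904 mm² (U = 1.0, A_e = A_n). φR_n = 0.75 × 450 × 1904 = 642.6 kN.
Governing: min(795.6, 1415.9, 642.6) = 642.6 kN → net-section rupture.

642.6 kN (net-section rupture governs)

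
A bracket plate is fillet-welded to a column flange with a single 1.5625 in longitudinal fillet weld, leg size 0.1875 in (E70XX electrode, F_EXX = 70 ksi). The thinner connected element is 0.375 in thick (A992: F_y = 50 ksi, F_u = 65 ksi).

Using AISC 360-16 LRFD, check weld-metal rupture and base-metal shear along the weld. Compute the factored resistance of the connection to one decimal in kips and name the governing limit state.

6.5 kips (weld metal governs)

Weld metal: throat = 0.707×0.1875 = 0.13256 in, L = 1.5625 in. φR_n = 0.75 × 0.6 × 70 × 0.13256 × 1.5625 = 6.5 kips.
Base metal shear (0.375 in plate): yield φR_n = 1.0×0.6×50×0.375×1.5625 = 17.6 kips; rupture φR_n = 0.75×0.6×65×0.375×1.5625 = 17.1 kips; take 17.1 kips (rupture).
Governing: min(6.5, 17.1) = 6.5 kips → weld metal.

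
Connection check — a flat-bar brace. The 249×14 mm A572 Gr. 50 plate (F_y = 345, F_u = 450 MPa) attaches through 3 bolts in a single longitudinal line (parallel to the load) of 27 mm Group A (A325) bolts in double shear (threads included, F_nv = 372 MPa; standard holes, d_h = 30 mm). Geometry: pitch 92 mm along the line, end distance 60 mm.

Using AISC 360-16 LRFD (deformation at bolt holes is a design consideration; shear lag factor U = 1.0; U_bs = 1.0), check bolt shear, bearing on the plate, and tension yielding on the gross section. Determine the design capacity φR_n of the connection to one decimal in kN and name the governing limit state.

867.5 kN (bearing governs)

Bolt shear: A_b = π(27)²/4 = 572.56 mm². φR_n = 0.75 × 372 × 572.56 × 3 × 2 = 958.5 kN.
Bearing (14 mm plate, F_u = 450 MPa): end bolts L_c = 60 − 30/2 = 45, R_n = min(1.2×45×14×450, 2.4×27×14×450) = 340.2 kN/bolt; interior L_c = 92 − 30 = 62, R_n = 408.24 kN/bolt. φR_n = 0.75 × (1×340.2 + 2×408.24) = 867.5 kN.
Tension yield (gross): A_g = 249×14 = 3486 mm². φR_n = 0.90 × 345 × 3486 = 1082.4 kN.
Governing: min(958.5, 867.5, 1082.4) = 867.5 kN → bearing.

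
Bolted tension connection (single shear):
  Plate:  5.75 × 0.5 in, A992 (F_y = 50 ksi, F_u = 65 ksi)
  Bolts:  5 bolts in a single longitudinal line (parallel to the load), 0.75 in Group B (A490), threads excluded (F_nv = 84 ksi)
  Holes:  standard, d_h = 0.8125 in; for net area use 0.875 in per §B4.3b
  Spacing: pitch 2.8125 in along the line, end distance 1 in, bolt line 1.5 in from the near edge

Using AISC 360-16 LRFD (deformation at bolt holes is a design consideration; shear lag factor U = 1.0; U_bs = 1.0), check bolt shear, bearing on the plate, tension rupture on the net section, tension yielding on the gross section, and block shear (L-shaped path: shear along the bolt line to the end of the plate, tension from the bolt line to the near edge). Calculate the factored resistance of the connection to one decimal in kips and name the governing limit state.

118.8 kips (net-section rupture governs)

Bolt shear: A_b = π(0.75)²/4 = 0.44179 in². φR_n = 0.75 × 84 × 0.44179 × 5 × 1 = 139.2 kips.
Bearing (0.5 in plate, F_u = 65 ksi): end bolts L_c = 1 − 0.8125/2 = 0.59375, R_n = min(1.2×0.59375×0.5×65, 2.4×0.75×0.5×65) = 23.156 kips/bolt; interior L_c = 2.8125 − 0.8125 = 2, R_n = 58.5 kips/bolt. φR_n = 0.75 × (1×23.156 + 4×58.5) = 192.9 kips.
Tension rupture (net): A_n = (5.75 − 1×0.875)×0.5 = 2.4375 in² (U = 1.0, A_e = A_n). φR_n = 0.75 × 65 × 2.4375 = 118.8 kips.
Tension yield (gross): A_g = 5.75×0.5 = 2.875 in². φR_n = 0.90 × 50 × 2.875 = 129.4 kips.
Block shear: shear path 1×[1+4×2.8125] = 1×12.25 in, A_gv = 6.125, A_nv = 1×(12.25 − 4.5×0.875)×0.5 = 4.1563 in²; tension to near edge: (1.5 − 0.5×0.875)×0.5 = 0.53125 in². R_n = min(0.6×65×4.1563, 0.6×50×6.125) + 1.0×65×0.53125 = min(162.1, 183.75) + 34.531 = 196.63 kips. φR_n = 0.75 × 196.63 = 147.5 kips.
Governing: min(139.2, 192.9, 118.8, 129.4, 147.5) = 118.8 kips → net-section rupture.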